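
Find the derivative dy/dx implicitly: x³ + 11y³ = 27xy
Take d/dx of both sides. Since y is implicitly a function of x, the chain rule attaches a y' = dy/dx factor whenever we differentiate through y.

Set F(x, y) = (left side) − (right side), so the curve is F = 0. Differentiating each term of F:
  d/dx[x^3] = 3x^2
  d/dx[-27xy] = -27x·y' - 27y
  d/dx[11y^3] = 33y^2·y'

Collecting, the y'-free part is the partial derivative in x and the y' coefficient is the partial derivative in y:
  ∂F/∂x = 3x^2 - 27y
  ∂F/∂y = -27x + 33y^2

so d/dx[F(x, y(x))] = ∂F/∂x + (∂F/∂y)·y' = 0. Rearranging,
  dy/dx = -(∂F/∂x)/(∂F/∂y) = -(3x^2 - 27y)/(-27x + 33y^2) = (x^2 - 9y)/(9x - 11y^2)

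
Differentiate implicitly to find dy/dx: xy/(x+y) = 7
Differentiate the relation implicitly: treat y = y(x) and apply the chain rule, so every y-derivative picks up a y' = dy/dx factor.

With everything moved to the left-hand side, differentiate term by term:
  d/dx[xy/(x + y)] = xy(-y' - 1)/(x + y)^2 + x·y'/(x + y) + y/(x + y)
  d/dx[-7] = 0

Separating the contributions that come from x directly and those that come through y:
  without y':      -xy/(x + y)^2 + y/(x + y)
  multiplying y':  -xy/(x + y)^2 + x/(x + y)

so (-xy/(x + y)^2 + y/(x + y)) + (-xy/(x + y)^2 + x/(x + y))·y' = 0, and therefore
  dy/dx = -(-xy/(x + y)^2 + y/(x + y))/(-xy/(x + y)^2 + x/(x + y))
        = -(y^2/(x + y)^2)/(x^2/(x + y)^2) = -y^2/x^2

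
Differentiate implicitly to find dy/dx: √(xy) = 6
Differentiate both sides with respect to x, treating y as y(x). By the chain rule, any term containing y contributes a factor of y' = dy/dx when we differentiate it.

Move every term to one side and write the relation as F(x, y) = 0. Term by term,
  d/dx[√(xy)] = √(xy)(x·y'/2 + y/2)/(xy)
  d/dx[-6] = 0

The pieces without y' make up ∂F/∂x and the coefficient of y' is ∂F/∂y:
  ∂F/∂x = √(xy)/(2x),
  ∂F/∂y = √(xy)/(2y).

Since d/dx[F] = ∂F/∂x + (∂F/∂y)·y' = 0, solve for y':
  (∂F/∂y)·y' = -∂F/∂x
  dy/dx = -(∂F/∂x)/(∂F/∂y) = -(√(xy)/(2x))/(√(xy)/(2y)) = -y/x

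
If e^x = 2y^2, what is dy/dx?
Take d/dx of both sides. Since y is implicitly a function of x, the chain rule attaches a y' = dy/dx factor whenever we differentiate through y.

Set F(x, y) = (left side) − (right side), so the curve is F = 0. Differentiating each term of F:
  d/dx[-2y^2] = -4y·y'
  d/dx[e^(x)] = e^(x)

Collecting, the y'-free part is the partial derivative in x and the y' coefficient is the partial derivative in y:
  ∂F/∂x = e^(x)
  ∂F/∂y = -4y

so d/dx[F(x, y(x))] = ∂F/∂x + (∂F/∂y)·y' = 0. Rearranging,
  dy/dx = -(∂F/∂x)/(∂F/∂y) = -(e^(x))/(-4y) = e^(x)/(4y)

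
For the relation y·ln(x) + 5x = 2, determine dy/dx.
Differentiate the relation implicitly: treat y = y(x) and apply the chain rule, so every y-derivative picks up a y' = dy/dx factor.

With everything moved to the left-hand side, differentiate term by term:
  d/dx[5x] = 5
  d/dx[y·ln(x)] = y'·ln(x) + y/x
  d/dx[-2] = 0

Separating the contributions that come from x directly and those that come through y:
  without y':      5 + y/x
  multiplying y':  ln(x)

so (5 + y/x) + (ln(x))·y' = 0, and therefore
  dy/dx = -(5 + y/x)/(ln(x))
        = -((5x + y)/x)/(ln(x)) = (-5x - y)/(x·ln(x))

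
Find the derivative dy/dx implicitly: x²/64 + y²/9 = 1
Differentiate both sides with respect to x, treating y as y(x). By the chain rule, any term containing y contributes a factor of y' = dy/dx when we differentiate it.

Move every term to one side and write the relation as F(x, y) = 0. Term by term,
  d/dx[x^2/64] = x/32
  d/dx[y^2/9] = 2y·y'/9
  d/dx[-1] = 0

The pieces without y' make up ∂F/∂x and the coefficient of y' is ∂F/∂y:
  ∂F/∂x = x/32,
  ∂F/∂y = 2y/9.

Since d/dx[F] = ∂F/∂x + (∂F/∂y)·y' = 0, solve for y':
  (∂F/∂y)·y' = -∂F/∂x
  dy/dx = -(∂F/∂x)/(∂F/∂y) = -(x/32)/(2y/9) = -9x/(64y)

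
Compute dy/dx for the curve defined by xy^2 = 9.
Apply d/dx to both sides, remembering that y depends on x. Each occurrence of y therefore brings in a y' = dy/dx via the chain rule.

With F(x, y) equal to the left-hand side minus the right, differentiate F term by term:
  d/dx[xy^2] = 2xy·y' + y^2
  d/dx[-9] = 0
Adding these up, d/dx[F] = 0 becomes
  (y^2) + (2xy)·y' = 0,
so isolating y',
  dy/dx = -(y^2)/(2xy) = -y/(2x)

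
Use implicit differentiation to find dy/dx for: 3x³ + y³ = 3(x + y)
Differentiate both sides with respect to x, treating y as y(x). By the chain rule, any term containing y contributes a factor of y' = dy/dx when we differentiate it.

Move every term to one side and write the relation as F(x, y) = 0. Term by term,
  d/dx[3x^3] = 9x^2
  d/dx[-3x] = -3
  d/dx[y^3] = 3y^2·y'
  d/dx[-3y] = -3·y'

The pieces without y' make up ∂F/∂x and the coefficient of y' is ∂F/∂y:
  ∂F/∂x = 9x^2 - 3,
  ∂F/∂y = 3y^2 - 3.

Since d/dx[F] = ∂F/∂x + (∂F/∂y)·y' = 0, solve for y':
  (∂F/∂y)·y' = -∂F/∂x
  dy/dx = -(∂F/∂x)/(∂F/∂y) = -(9x^2 - 3)/(3y^2 - 3) = (1 - 3x^2)/(y^2 - 1)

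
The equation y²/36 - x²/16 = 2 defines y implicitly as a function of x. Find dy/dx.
Differentiate both sides with respect to x, treating y as y(x). By the chain rule, any term containing y contributes a factor of y' = dy/dx when we differentiate it.

Move every term to one side and write the relation as F(x, y) = 0. Term by term,
  d/dx[-x^2/16] = -x/8
  d/dx[y^2/36] = y·y'/18
  d/dx[-2] = 0

The pieces without y' make up ∂F/∂x and the coefficient of y' is ∂F/∂y:
  ∂F/∂x = -x/8,
  ∂F/∂y = y/18.

Since d/dx[F] = ∂F/∂x + (∂F/∂y)·y' = 0, solve for y':
  (∂F/∂y)·y' = -∂F/∂x
  dy/dx = -(∂F/∂x)/(∂F/∂y) = -(-x/8)/(y/18) = 9x/(4y)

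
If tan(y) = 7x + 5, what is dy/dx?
Take d/dx of both sides. Since y is implicitly a function of x, the chain rule attaches a y' = dy/dx factor whenever we differentiate through y.

Set F(x, y) = (left side) − (right side), so the curve is F = 0. Differentiating each term of F:
  d/dx[-7x] = -7
  d/dx[tan(y)] = y'(tan(y)^2 + 1)
  d/dx[-5] = 0

Collecting, the y'-free part is the partial derivative in x and the y' coefficient is the partial derivative in y:
  ∂F/∂x = -7
  ∂F/∂y = tan(y)^2 + 1

so d/dx[F(x, y(x))] = ∂F/∂x + (∂F/∂y)·y' = 0. Rearranging,
  dy/dx = -(∂F/∂x)/(∂F/∂y) = -(-7)/(tan(y)^2 + 1) = 7cos(y)^2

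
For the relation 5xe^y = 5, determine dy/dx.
Differentiate the relation implicitly: treat y = y(x) and apply the chain rule, so every y-derivative picks up a y' = dy/dx factor.

With everything moved to the left-hand side, differentiate term by term:
  d/dx[5x·e^(y)] = 5x·y'·e^(y) + 5e^(y)
  d/dx[-5] = 0

Separating the contributions that come from x directly and those that come through y:
  without y':      5e^(y)
  multiplying y':  5x·e^(y)

so (5e^(y)) + (5x·e^(y))·y' = 0, and therefore
  dy/dx = -(5e^(y))/(5x·e^(y)) = -1/x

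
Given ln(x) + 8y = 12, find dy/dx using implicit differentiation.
Apply d/dx to both sides, remembering that y depends on x. Each occurrence of y therefore brings in a y' = dy/dx via the chain rule.

With F(x, y) equal to the left-hand side minus the right, differentiate F term by term:
  d/dx[8y] = 8·y'
  d/dx[ln(x)] = 1/x
  d/dx[-12] = 0
Adding these up, d/dx[F] = 0 becomes
  (1/x) + (8)·y' = 0,
so isolating y',
  dy/dx = -(1/x)/(8) = -1/(8x)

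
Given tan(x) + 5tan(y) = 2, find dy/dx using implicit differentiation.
Differentiate both sides with respect to x, treating y as y(x). By the chain rule, any term containing y contributes a factor of y' = dy/dx when we differentiate it.

Move every term to one side and write the relation as F(x, y) = 0. Term by term,
  d/dx[tan(x)] = tan(x)^2 + 1
  d/dx[5tan(y)] = 5·y'(tan(y)^2 + 1)
  d/dx[-2] = 0

The pieces without y' make up ∂F/∂x and the coefficient of y' is ∂F/∂y:
  ∂F/∂x = tan(x)^2 + 1,
  ∂F/∂y = 5tan(y)^2 + 5.

Since d/dx[F] = ∂F/∂x + (∂F/∂y)·y' = 0, solve for y':
  (∂F/∂y)·y' = -∂F/∂x
  dy/dx = -(∂F/∂x)/(∂F/∂y) = -(tan(x)^2 + 1)/(5tan(y)^2 + 5) = -cos(y)^2/(5cos(x)^2)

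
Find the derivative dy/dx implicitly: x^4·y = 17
Differentiate the relation implicitly: treat y = y(x) and apply the chain rule, so every y-derivative picks up a y' = dy/dx factor.

With everything moved to the left-hand side, differentiate term by term:
  d/dx[x^4y] = x^4·y' + 4x^3y
  d/dx[-17] = 0

Separating the contributions that come from x directly and those that come through y:
  without y':      4x^3y
  multiplying y':  x^4

so (4x^3y) + (x^4)·y' = 0, and therefore
  dy/dx = -(4x^3y)/(x^4) = -4y/x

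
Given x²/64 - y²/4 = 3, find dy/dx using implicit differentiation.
Apply d/dx to both sides, remembering that y depends on x. Each occurrence of y therefore brings in a y' = dy/dx via the chain rule.

With F(x, y) equal to the left-hand side minus the right, differentiate F term by term:
  d/dx[x^2/64] = x/32
  d/dx[-y^2/4] = -y·y'/2
  d/dx[-3] = 0
Adding these up, d/dx[F] = 0 becomes
  (x/32) + (-y/2)·y' = 0,
so isolating y',
  dy/dx = -(x/32)/(-y/2) = x/(16y)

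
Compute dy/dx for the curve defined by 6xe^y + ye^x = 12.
Differentiate both sides with respect to x, treating y as y(x). By the chain rule, any term containing y contributes a factor of y' = dy/dx when we differentiate it.

Move every term to one side and write the relation as F(x, y) = 0. Term by term,
  d/dx[6x·e^(y)] = 6x·y'·e^(y) + 6e^(y)
  d/dx[y·e^(x)] = y·e^(x) + y'·e^(x)
  d/dx[-12] = 0

The pieces without y' make up ∂F/∂x and the coefficient of y' is ∂F/∂y:
  ∂F/∂x = y·e^(x) + 6e^(y),
  ∂F/∂y = 6x·e^(y) + e^(x).

Since d/dx[F] = ∂F/∂x + (∂F/∂y)·y' = 0, solve for y':
  (∂F/∂y)·y' = -∂F/∂x
  dy/dx = -(∂F/∂x)/(∂F/∂y) = -(y·e^(x) + 6e^(y))/(6x·e^(y) + e^(x)) = (-y·e^(x) - 6e^(y))/(6x·e^(y) + e^(x))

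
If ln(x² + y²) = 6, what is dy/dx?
Differentiate the relation implicitly: treat y = y(x) and apply the chain rule, so every y-derivative picks up a y' = dy/dx factor.

With everything moved to the left-hand side, differentiate term by term:
  d/dx[ln(x^2 + y^2)] = (2x + 2y·y')/(x^2 + y^2)
  d/dx[-6] = 0

Separating the contributions that come from x directly and those that come through y:
  without y':      2x/(x^2 + y^2)
  multiplying y':  2y/(x^2 + y^2)

so (2x/(x^2 + y^2)) + (2y/(x^2 + y^2))·y' = 0, and therefore
  dy/dx = -(2x/(x^2 + y^2))/(2y/(x^2 + y^2)) = -x/y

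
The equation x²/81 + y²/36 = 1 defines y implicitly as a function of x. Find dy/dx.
Apply d/dx to both sides, remembering that y depends on x. Each occurrence of y therefore brings in a y' = dy/dx via the chain rule.

With F(x, y) equal to the left-hand side minus the right, differentiate F term by term:
  d/dx[x^2/81] = 2x/81
  d/dx[y^2/36] = y·y'/18
  d/dx[-1] = 0
Adding these up, d/dx[F] = 0 becomes
  (2x/81) + (y/18)·y' = 0,
so isolating y',
  dy/dx = -(2x/81)/(y/18) = -4x/(9y)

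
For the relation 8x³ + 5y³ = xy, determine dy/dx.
Take d/dx of both sides. Since y is implicitly a function of x, the chain rule attaches a y' = dy/dx factor whenever we differentiate through y.

Set F(x, y) = (left side) − (right side), so the curve is F = 0. Differentiating each term of F:
  d/dx[8x^3] = 24x^2
  d/dx[-xy] = -x·y' - y
  d/dx[5y^3] = 15y^2·y'

Collecting, the y'-free part is the partial derivative in x and the y' coefficient is the partial derivative in y:
  ∂F/∂x = 24x^2 - y
  ∂F/∂y = -x + 15y^2

so d/dx[F(x, y(x))] = ∂F/∂x + (∂F/∂y)·y' = 0. Rearranging,
  dy/dx = -(∂F/∂x)/(∂F/∂y) = -(24x^2 - y)/(-x + 15y^2) = (24x^2 - y)/(x - 15y^2)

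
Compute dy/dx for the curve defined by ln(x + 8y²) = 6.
Take d/dx of both sides. Since y is implicitly a function of x, the chain rule attaches a y' = dy/dx factor whenever we differentiate through y.

Set F(x, y) = (left side) − (right side), so the curve is F = 0. Differentiating each term of F:
  d/dx[ln(x + 8y^2)] = (16y·y' + 1)/(x + 8y^2)
  d/dx[-6] = 0

Collecting, the y'-free part is the partial derivative in x and the y' coefficient is the partial derivative in y:
  ∂F/∂x = 1/(x + 8y^2)
  ∂F/∂y = 16y/(x + 8y^2)

so d/dx[F(x, y(x))] = ∂F/∂x + (∂F/∂y)·y' = 0. Rearranging,
  dy/dx = -(∂F/∂x)/(∂F/∂y) = -(1/(x + 8y^2))/(16y/(x + 8y^2)) = -1/(16y)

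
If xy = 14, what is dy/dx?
Differentiate the relation implicitly: treat y = y(x) and apply the chain rule, so every y-derivative picks up a y' = dy/dx factor.

With everything moved to the left-hand side, differentiate term by term:
  d/dx[xy] = x·y' + y
  d/dx[-14] = 0

Separating the contributions that come from x directly and those that come through y:
  without y':      y
  multiplying y':  x

so (y) + (x)·y' = 0, and therefore
  dy/dx = -(y)/(x) = -y/x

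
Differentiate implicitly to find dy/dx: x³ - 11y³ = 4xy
Differentiate both sides with respect to x, treating y as y(x). By the chain rule, any term containing y contributes a factor of y' = dy/dx when we differentiate it.

Move every term to one side and write the relation as F(x, y) = 0. Term by term,
  d/dx[x^3] = 3x^2
  d/dx[-4xy] = -4x·y' - 4y
  d/dx[-11y^3] = -33y^2·y'

The pieces without y' make up ∂F/∂x and the coefficient of y' is ∂F/∂y:
  ∂F/∂x = 3x^2 - 4y,
  ∂F/∂y = -4x - 33y^2.

Since d/dx[F] = ∂F/∂x + (∂F/∂y)·y' = 0, solve for y':
  (∂F/∂y)·y' = -∂F/∂x
  dy/dx = -(∂F/∂x)/(∂F/∂y) = -(3x^2 - 4y)/(-4x - 33y^2) = (3x^2 - 4y)/(4x + 33y^2)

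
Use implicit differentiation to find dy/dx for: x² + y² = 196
Take d/dx of both sides. Since y is implicitly a function of x, the chain rule attaches a y' = dy/dx factor whenever we differentiate through y.

Set F(x, y) = (left side) − (right side), so the curve is F = 0. Differentiating each term of F:
  d/dx[x^2] = 2x
  d/dx[y^2] = 2y·y'
  d/dx[-196] = 0

Collecting, the y'-free part is the partial derivative in x and the y' coefficient is the partial derivative in y:
  ∂F/∂x = 2x
  ∂F/∂y = 2y

so d/dx[F(x, y(x))] = ∂F/∂x + (∂F/∂y)·y' = 0. Rearranging,
  dy/dx = -(∂F/∂x)/(∂F/∂y) = -(2x)/(2y) = -x/y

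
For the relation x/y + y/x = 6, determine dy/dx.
Apply d/dx to both sides, remembering that y depends on x. Each occurrence of y therefore brings in a y' = dy/dx via the chain rule.

With F(x, y) equal to the left-hand side minus the right, differentiate F term by term:
  d/dx[x/y] = -x·y'/y^2 + 1/y
  d/dx[y/x] = y'/x - y/x^2
  d/dx[-6] = 0
Adding these up, d/dx[F] = 0 becomes
  (1/y - y/x^2) + (-x/y^2 + 1/x)·y' = 0,
so isolating y',
  dy/dx = -(1/y - y/x^2)/(-x/y^2 + 1/x)
        = -((x - y)(x + y)/(x^2y))/(-(x - y)(x + y)/(xy^2)) = y/x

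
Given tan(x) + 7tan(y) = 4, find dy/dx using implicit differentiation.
Differentiate the relation implicitly: treat y = y(x) and apply the chain rule, so every y-derivative picks up a y' = dy/dx factor.

With everything moved to the left-hand side, differentiate term by term:
  d/dx[tan(x)] = tan(x)^2 + 1
  d/dx[7tan(y)] = 7·y'(tan(y)^2 + 1)
  d/dx[-4] = 0

Separating the contributions that come from x directly and those that come through y:
  without y':      tan(x)^2 + 1
  multiplying y':  7tan(y)^2 + 7

so (tan(x)^2 + 1) + (7tan(y)^2 + 7)·y' = 0, and therefore
  dy/dx = -(tan(x)^2 + 1)/(7tan(y)^2 + 7) = -cos(y)^2/(7cos(x)^2)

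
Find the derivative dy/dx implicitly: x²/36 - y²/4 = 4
Differentiate the relation implicitly: treat y = y(x) and apply the chain rule, so every y-derivative picks up a y' = dy/dx factor.

With everything moved to the left-hand side, differentiate term by term:
  d/dx[x^2/36] = x/18
  d/dx[-y^2/4] = -y·y'/2
  d/dx[-4] = 0

Separating the contributions that come from x directly and those that come through y:
  without y':      x/18
  multiplying y':  -y/2

so (x/18) + (-y/2)·y' = 0, and therefore
  dy/dx = -(x/18)/(-y/2) = x/(9y)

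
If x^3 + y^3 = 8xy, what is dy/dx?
Differentiate the relation implicitly: treat y = y(x) and apply the chain rule, so every y-derivative picks up a y' = dy/dx factor.

With everything moved to the left-hand side, differentiate term by term:
  d/dx[x^3] = 3x^2
  d/dx[-8xy] = -8x·y' - 8y
  d/dx[y^3] = 3y^2·y'

Separating the contributions that come from x directly and those that come through y:
  without y':      3x^2 - 8y
  multiplying y':  -8x + 3y^2

so (3x^2 - 8y) + (-8x + 3y^2)·y' = 0, and therefore
  dy/dx = -(3x^2 - 8y)/(-8x + 3y^2) = (3x^2 - 8y)/(8x - 3y^2)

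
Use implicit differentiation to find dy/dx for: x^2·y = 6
Differentiate the relation implicitly: treat y = y(x) and apply the chain rule, so every y-derivative picks up a y' = dy/dx factor.

With everything moved to the left-hand side, differentiate term by term:
  d/dx[x^2y] = x^2·y' + 2xy
  d/dx[-6] = 0

Separating the contributions that come from x directly and those that come through y:
  without y':      2xy
  multiplying y':  x^2

so (2xy) + (x^2)·y' = 0, and therefore
  dy/dx = -(2xy)/(x^2) = -2y/x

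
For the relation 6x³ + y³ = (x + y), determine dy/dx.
Differentiate both sides with respect to x, treating y as y(x). By the chain rule, any term containing y contributes a factor of y' = dy/dx when we differentiate it.

Move every term to one side and write the relation as F(x, y) = 0. Term by term,
  d/dx[6x^3] = 18x^2
  d/dx[-x] = -1
  d/dx[y^3] = 3y^2·y'
  d/dx[-y] = -y'

The pieces without y' make up ∂F/∂x and the coefficient of y' is ∂F/∂y:
  ∂F/∂x = 18x^2 - 1,
  ∂F/∂y = 3y^2 - 1.

Since d/dx[F] = ∂F/∂x + (∂F/∂y)·y' = 0, solve for y':
  (∂F/∂y)·y' = -∂F/∂x
  dy/dx = -(∂F/∂x)/(∂F/∂y) = -(18x^2 - 1)/(3y^2 - 1) = (1 - 18x^2)/(3y^2 - 1)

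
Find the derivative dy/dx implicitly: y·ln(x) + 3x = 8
Apply d/dx to both sides, remembering that y depends on x. Each occurrence of y therefore brings in a y' = dy/dx via the chain rule.

With F(x, y) equal to the left-hand side minus the right, differentiate F term by term:
  d/dx[3x] = 3
  d/dx[y·ln(x)] = y'·ln(x) + y/x
  d/dx[-8] = 0
Adding these up, d/dx[F] = 0 becomes
  (3 + y/x) + (ln(x))·y' = 0,
so isolating y',
  dy/dx = -(3 + y/x)/(ln(x))
        = -((3x + y)/x)/(ln(x)) = (-3x - y)/(x·ln(x))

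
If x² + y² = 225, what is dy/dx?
Differentiate the relation implicitly: treat y = y(x) and apply the chain rule, so every y-derivative picks up a y' = dy/dx factor.

With everything moved to the left-hand side, differentiate term by term:
  d/dx[x^2] = 2x
  d/dx[y^2] = 2y·y'
  d/dx[-225] = 0

Separating the contributions that come from x directly and those that come through y:
  without y':      2x
  multiplying y':  2y

so (2x) + (2y)·y' = 0, and therefore
  dy/dx = -(2x)/(2y) = -x/y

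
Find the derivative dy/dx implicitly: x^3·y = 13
Take d/dx of both sides. Since y is implicitly a function of x, the chain rule attaches a y' = dy/dx factor whenever we differentiate through y.

Set F(x, y) = (left side) − (right side), so the curve is F = 0. Differentiating each term of F:
  d/dx[x^3y] = x^3·y' + 3x^2y
  d/dx[-13] = 0

Collecting, the y'-free part is the partial derivative in x and the y' coefficient is the partial derivative in y:
  ∂F/∂x = 3x^2y
  ∂F/∂y = x^3

so d/dx[F(x, y(x))] = ∂F/∂x + (∂F/∂y)·y' = 0. Rearranging,
  dy/dx = -(∂F/∂x)/(∂F/∂y) = -(3x^2y)/(x^3) = -3y/x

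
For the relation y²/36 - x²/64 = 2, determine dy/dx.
Differentiate the relation implicitly: treat y = y(x) and apply the chain rule, so every y-derivative picks up a y' = dy/dx factor.

With everything moved to the left-hand side, differentiate term by term:
  d/dx[-x^2/64] = -x/32
  d/dx[y^2/36] = y·y'/18
  d/dx[-2] = 0

Separating the contributions that come from x directly and those that come through y:
  without y':      -x/32
  multiplying y':  y/18

so (-x/32) + (y/18)·y' = 0, and therefore
  dy/dx = -(-x/32)/(y/18) = 9x/(16y)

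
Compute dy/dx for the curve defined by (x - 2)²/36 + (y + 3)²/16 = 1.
Take d/dx of both sides. Since y is implicitly a function of x, the chain rule attaches a y' = dy/dx factor whenever we differentiate through y.

Set F(x, y) = (left side) − (right side), so the curve is F = 0. Differentiating each term of F:
  d/dx[(x - 2)^2/36] = x/18 - 1/9
  d/dx[(y + 3)^2/16] = y'(y + 3)/8
  d/dx[-1] = 0

Collecting, the y'-free part is the partial derivative in x and the y' coefficient is the partial derivative in y:
  ∂F/∂x = x/18 - 1/9
  ∂F/∂y = y/8 + 3/8

so d/dx[F(x, y(x))] = ∂F/∂x + (∂F/∂y)·y' = 0. Rearranging,
  dy/dx = -(∂F/∂x)/(∂F/∂y) = -(x/18 - 1/9)/(y/8 + 3/8)
        = -((x - 2)/18)/((y + 3)/8) = 4(2 - x)/(9(y + 3))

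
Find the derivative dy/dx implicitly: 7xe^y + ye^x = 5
Differentiate the relation implicitly: treat y = y(x) and apply the chain rule, so every y-derivative picks up a y' = dy/dx factor.

With everything moved to the left-hand side, differentiate term by term:
  d/dx[7x·e^(y)] = 7x·y'·e^(y) + 7e^(y)
  d/dx[y·e^(x)] = y·e^(x) + y'·e^(x)
  d/dx[-5] = 0

Separating the contributions that come from x directly and those that come through y:
  without y':      y·e^(x) + 7e^(y)
  multiplying y':  7x·e^(y) + e^(x)

so (y·e^(x) + 7e^(y)) + (7x·e^(y) + e^(x))·y' = 0, and therefore
  dy/dx = -(y·e^(x) + 7e^(y))/(7x·e^(y) + e^(x)) = (-y·e^(x) - 7e^(y))/(7x·e^(y) + e^(x))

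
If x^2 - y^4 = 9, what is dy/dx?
Differentiate the relation implicitly: treat y = y(x) and apply the chain rule, so every y-derivative picks up a y' = dy/dx factor.

With everything moved to the left-hand side, differentiate term by term:
  d/dx[x^2] = 2x
  d/dx[-y^4] = -4y^3·y'
  d/dx[-9] = 0

Separating the contributions that come from x directly and those that come through y:
  without y':      2x
  multiplying y':  -4y^3

so (2x) + (-4y^3)·y' = 0, and therefore
  dy/dx = -(2x)/(-4y^3) = x/(2y^3)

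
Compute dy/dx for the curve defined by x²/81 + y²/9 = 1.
Differentiate the relation implicitly: treat y = y(x) and apply the chain rule, so every y-derivative picks up a y' = dy/dx factor.

With everything moved to the left-hand side, differentiate term by term:
  d/dx[x^2/81] = 2x/81
  d/dx[y^2/9] = 2y·y'/9
  d/dx[-1] = 0

Separating the contributions that come from x directly and those that come through y:
  without y':      2x/81
  multiplying y':  2y/9

so (2x/81) + (2y/9)·y' = 0, and therefore
  dy/dx = -(2x/81)/(2y/9) = -x/(9y)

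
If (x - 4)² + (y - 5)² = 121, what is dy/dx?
Apply d/dx to both sides, remembering that y depends on x. Each occurrence of y therefore brings in a y' = dy/dx via the chain rule.

With F(x, y) equal to the left-hand side minus the right, differentiate F term by term:
  d/dx[(x - 4)^2] = 2x - 8
  d/dx[(y - 5)^2] = 2·y'(y - 5)
  d/dx[-121] = 0
Adding these up, d/dx[F] = 0 becomes
  (2x - 8) + (2y - 10)·y' = 0,
so isolating y',
  dy/dx = -(2x - 8)/(2y - 10) = (4 - x)/(y - 5)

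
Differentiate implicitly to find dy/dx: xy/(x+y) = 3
Differentiate both sides with respect to x, treating y as y(x). By the chain rule, any term containing y contributes a factor of y' = dy/dx when we differentiate it.

Move every term to one side and write the relation as F(x, y) = 0. Term by term,
  d/dx[xy/(x + y)] = xy(-y' - 1)/(x + y)^2 + x·y'/(x + y) + y/(x + y)
  d/dx[-3] = 0

The pieces without y' make up ∂F/∂x and the coefficient of y' is ∂F/∂y:
  ∂F/∂x = -xy/(x + y)^2 + y/(x + y),
  ∂F/∂y = -xy/(x + y)^2 + x/(x + y).

Since d/dx[F] = ∂F/∂x + (∂F/∂y)·y' = 0, solve for y':
  (∂F/∂y)·y' = -∂F/∂x
  dy/dx = -(∂F/∂x)/(∂F/∂y) = -(-xy/(x + y)^2 + y/(x + y))/(-xy/(x + y)^2 + x/(x + y))
        = -(y^2/(x + y)^2)/(x^2/(x + y)^2) = -y^2/x^2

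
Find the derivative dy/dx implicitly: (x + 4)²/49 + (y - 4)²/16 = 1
Differentiate the relation implicitly: treat y = y(x) and apply the chain rule, so every y-derivative picks up a y' = dy/dx factor.

With everything moved to the left-hand side, differentiate term by term:
  d/dx[(x + 4)^2/49] = 2x/49 + 8/49
  d/dx[(y - 4)^2/16] = y'(y - 4)/8
  d/dx[-1] = 0

Separating the contributions that come from x directly and those that come through y:
  without y':      2x/49 + 8/49
  multiplying y':  y/8 - 1/2

so (2x/49 + 8/49) + (y/8 - 1/2)·y' = 0, and therefore
  dy/dx = -(2x/49 + 8/49)/(y/8 - 1/2)
        = -(2(x + 4)/49)/((y - 4)/8) = 16(-x - 4)/(49(y - 4))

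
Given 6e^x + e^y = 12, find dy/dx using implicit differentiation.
Apply d/dx to both sides, remembering that y depends on x. Each occurrence of y therefore brings in a y' = dy/dx via the chain rule.

With F(x, y) equal to the left-hand side minus the right, differentiate F term by term:
  d/dx[6e^(x)] = 6e^(x)
  d/dx[e^(y)] = y'·e^(y)
  d/dx[-12] = 0
Adding these up, d/dx[F] = 0 becomes
  (6e^(x)) + (e^(y))·y' = 0,
so isolating y',
  dy/dx = -(6e^(x))/(e^(y)) = -6e^(x - y)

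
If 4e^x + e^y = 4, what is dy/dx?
Differentiate both sides with respect to x, treating y as y(x). By the chain rule, any term containing y contributes a factor of y' = dy/dx when we differentiate it.

Move every term to one side and write the relation as F(x, y) = 0. Term by term,
  d/dx[4e^(x)] = 4e^(x)
  d/dx[e^(y)] = y'·e^(y)
  d/dx[-4] = 0

The pieces without y' make up ∂F/∂x and the coefficient of y' is ∂F/∂y:
  ∂F/∂x = 4e^(x),
  ∂F/∂y = e^(y).

Since d/dx[F] = ∂F/∂x + (∂F/∂y)·y' = 0, solve for y':
  (∂F/∂y)·y' = -∂F/∂x
  dy/dx = -(∂F/∂x)/(∂F/∂y) = -(4e^(x))/(e^(y)) = -4e^(x - y)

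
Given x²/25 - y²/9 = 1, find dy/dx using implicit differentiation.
Take d/dx of both sides. Since y is implicitly a function of x, the chain rule attaches a y' = dy/dx factor whenever we differentiate through y.

Set F(x, y) = (left side) − (right side), so the curve is F = 0. Differentiating each term of F:
  d/dx[x^2/25] = 2x/25
  d/dx[-y^2/9] = -2y·y'/9
  d/dx[-1] = 0

Collecting, the y'-free part is the partial derivative in x and the y' coefficient is the partial derivative in y:
  ∂F/∂x = 2x/25
  ∂F/∂y = -2y/9

so d/dx[F(x, y(x))] = ∂F/∂x + (∂F/∂y)·y' = 0. Rearranging,
  dy/dx = -(∂F/∂x)/(∂F/∂y) = -(2x/25)/(-2y/9) = 9x/(25y)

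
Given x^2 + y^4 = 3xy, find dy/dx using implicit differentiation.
Differentiate both sides with respect to x, treating y as y(x). By the chain rule, any term containing y contributes a factor of y' = dy/dx when we differentiate it.

Move every term to one side and write the relation as F(x, y) = 0. Term by term,
  d/dx[x^2] = 2x
  d/dx[-3xy] = -3x·y' - 3y
  d/dx[y^4] = 4y^3·y'

The pieces without y' make up ∂F/∂x and the coefficient of y' is ∂F/∂y:
  ∂F/∂x = 2x - 3y,
  ∂F/∂y = -3x + 4y^3.

Since d/dx[F] = ∂F/∂x + (∂F/∂y)·y' = 0, solve for y':
  (∂F/∂y)·y' = -∂F/∂x
  dy/dx = -(∂F/∂x)/(∂F/∂y) = -(2x - 3y)/(-3x + 4y^3) = (2x - 3y)/(3x - 4y^3)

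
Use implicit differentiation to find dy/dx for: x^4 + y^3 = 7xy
Apply d/dx to both sides, remembering that y depends on x. Each occurrence of y therefore brings in a y' = dy/dx via the chain rule.

With F(x, y) equal to the left-hand side minus the right, differentiate F term by term:
  d/dx[x^4] = 4x^3
  d/dx[-7xy] = -7x·y' - 7y
  d/dx[y^3] = 3y^2·y'
Adding these up, d/dx[F] = 0 becomes
  (4x^3 - 7y) + (-7x + 3y^2)·y' = 0,
so isolating y',
  dy/dx = -(4x^3 - 7y)/(-7x + 3y^2) = (4x^3 - 7y)/(7x - 3y^2)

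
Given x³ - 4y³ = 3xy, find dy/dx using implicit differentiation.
Take d/dx of both sides. Since y is implicitly a function of x, the chain rule attaches a y' = dy/dx factor whenever we differentiate through y.

Set F(x, y) = (left side) − (right side), so the curve is F = 0. Differentiating each term of F:
  d/dx[x^3] = 3x^2
  d/dx[-3xy] = -3x·y' - 3y
  d/dx[-4y^3] = -12y^2·y'

Collecting, the y'-free part is the partial derivative in x and the y' coefficient is the partial derivative in y:
  ∂F/∂x = 3x^2 - 3y
  ∂F/∂y = -3x - 12y^2

so d/dx[F(x, y(x))] = ∂F/∂x + (∂F/∂y)·y' = 0. Rearranging,
  dy/dx = -(∂F/∂x)/(∂F/∂y) = -(3x^2 - 3y)/(-3x - 12y^2) = (x^2 - y)/(x + 4y^2)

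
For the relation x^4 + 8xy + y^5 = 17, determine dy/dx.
Take d/dx of both sides. Since y is implicitly a function of x, the chain rule attaches a y' = dy/dx factor whenever we differentiate through y.

Set F(x, y) = (left side) − (right side), so the curve is F = 0. Differentiating each term of F:
  d/dx[x^4] = 4x^3
  d/dx[8xy] = 8x·y' + 8y
  d/dx[y^5] = 5y^4·y'
  d/dx[-17] = 0

Collecting, the y'-free part is the partial derivative in x and the y' coefficient is the partial derivative in y:
  ∂F/∂x = 4x^3 + 8y
  ∂F/∂y = 8x + 5y^4

so d/dx[F(x, y(x))] = ∂F/∂x + (∂F/∂y)·y' = 0. Rearranging,
  dy/dx = -(∂F/∂x)/(∂F/∂y) = -(4x^3 + 8y)/(8x + 5y^4) = 4(-x^3 - 2y)/(8x + 5y^4)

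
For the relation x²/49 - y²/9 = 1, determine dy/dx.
Differentiate both sides with respect to x, treating y as y(x). By the chain rule, any term containing y contributes a factor of y' = dy/dx when we differentiate it.

Move every term to one side and write the relation as F(x, y) = 0. Term by term,
  d/dx[x^2/49] = 2x/49
  d/dx[-y^2/9] = -2y·y'/9
  d/dx[-1] = 0

The pieces without y' make up ∂F/∂x and the coefficient of y' is ∂F/∂y:
  ∂F/∂x = 2x/49,
  ∂F/∂y = -2y/9.

Since d/dx[F] = ∂F/∂x + (∂F/∂y)·y' = 0, solve for y':
  (∂F/∂y)·y' = -∂F/∂x
  dy/dx = -(∂F/∂x)/(∂F/∂y) = -(2x/49)/(-2y/9) = 9x/(49y)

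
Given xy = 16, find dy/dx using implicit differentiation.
Differentiate the relation implicitly: treat y = y(x) and apply the chain rule, so every y-derivative picks up a y' = dy/dx factor.

With everything moved to the left-hand side, differentiate term by term:
  d/dx[xy] = x·y' + y
  d/dx[-16] = 0

Separating the contributions that come from x directly and those that come through y:
  without y':      y
  multiplying y':  x

so (y) + (x)·y' = 0, and therefore
  dy/dx = -(y)/(x) = -y/x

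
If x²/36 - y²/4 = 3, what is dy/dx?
Differentiate the relation implicitly: treat y = y(x) and apply the chain rule, so every y-derivative picks up a y' = dy/dx factor.

With everything moved to the left-hand side, differentiate term by term:
  d/dx[x^2/36] = x/18
  d/dx[-y^2/4] = -y·y'/2
  d/dx[-3] = 0

Separating the contributions that come from x directly and those that come through y:
  without y':      x/18
  multiplying y':  -y/2

so (x/18) + (-y/2)·y' = 0, and therefore
  dy/dx = -(x/18)/(-y/2) = x/(9y)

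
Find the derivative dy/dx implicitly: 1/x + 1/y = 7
Differentiate both sides with respect to x, treating y as y(x). By the chain rule, any term containing y contributes a factor of y' = dy/dx when we differentiate it.

Move every term to one side and write the relation as F(x, y) = 0. Term by term,
  d/dx[1/y] = -y'/y^2
  d/dx[1/x] = -1/x^2
  d/dx[-7] = 0

The pieces without y' make up ∂F/∂x and the coefficient of y' is ∂F/∂y:
  ∂F/∂x = -1/x^2,
  ∂F/∂y = -1/y^2.

Since d/dx[F] = ∂F/∂x + (∂F/∂y)·y' = 0, solve for y':
  (∂F/∂y)·y' = -∂F/∂x
  dy/dx = -(∂F/∂x)/(∂F/∂y) = -(-1/x^2)/(-1/y^2) = -y^2/x^2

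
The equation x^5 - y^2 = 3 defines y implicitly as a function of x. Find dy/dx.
Apply d/dx to both sides, remembering that y depends on x. Each occurrence of y therefore brings in a y' = dy/dx via the chain rule.

With F(x, y) equal to the left-hand side minus the right, differentiate F term by term:
  d/dx[x^5] = 5x^4
  d/dx[-y^2] = -2y·y'
  d/dx[-3] = 0
Adding these up, d/dx[F] = 0 becomes
  (5x^4) + (-2y)·y' = 0,
so isolating y',
  dy/dx = -(5x^4)/(-2y) = 5x^4/(2y)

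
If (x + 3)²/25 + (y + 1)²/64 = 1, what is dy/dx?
Differentiate the relation implicitly: treat y = y(x) and apply the chain rule, so every y-derivative picks up a y' = dy/dx factor.

With everything moved to the left-hand side, differentiate term by term:
  d/dx[(x + 3)^2/25] = 2x/25 + 6/25
  d/dx[(y + 1)^2/64] = y'(y + 1)/32
  d/dx[-1] = 0

Separating the contributions that come from x directly and those that come through y:
  without y':      2x/25 + 6/25
  multiplying y':  y/32 + 1/32

so (2x/25 + 6/25) + (y/32 + 1/32)·y' = 0, and therefore
  dy/dx = -(2x/25 + 6/25)/(y/32 + 1/32)
        = -(2(x + 3)/25)/((y + 1)/32) = 64(-x - 3)/(25(y + 1))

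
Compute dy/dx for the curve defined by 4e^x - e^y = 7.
Differentiate the relation implicitly: treat y = y(x) and apply the chain rule, so every y-derivative picks up a y' = dy/dx factor.

With everything moved to the left-hand side, differentiate term by term:
  d/dx[4e^(x)] = 4e^(x)
  d/dx[-e^(y)] = -y'·e^(y)
  d/dx[-7] = 0

Separating the contributions that come from x directly and those that come through y:
  without y':      4e^(x)
  multiplying y':  -e^(y)

so (4e^(x)) + (-e^(y))·y' = 0, and therefore
  dy/dx = -(4e^(x))/(-e^(y)) = 4e^(x - y)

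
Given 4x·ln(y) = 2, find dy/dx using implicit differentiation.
Differentiate both sides with respect to x, treating y as y(x). By the chain rule, any term containing y contributes a factor of y' = dy/dx when we differentiate it.

Move every term to one side and write the relation as F(x, y) = 0. Term by term,
  d/dx[4x·ln(y)] = 4x·y'/y + 4ln(y)
  d/dx[-2] = 0

The pieces without y' make up ∂F/∂x and the coefficient of y' is ∂F/∂y:
  ∂F/∂x = 4ln(y),
  ∂F/∂y = 4x/y.

Since d/dx[F] = ∂F/∂x + (∂F/∂y)·y' = 0, solve for y':
  (∂F/∂y)·y' = -∂F/∂x
  dy/dx = -(∂F/∂x)/(∂F/∂y) = -(4ln(y))/(4x/y) = -y·ln(y)/x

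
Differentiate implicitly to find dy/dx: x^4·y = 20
Differentiate the relation implicitly: treat y = y(x) and apply the chain rule, so every y-derivative picks up a y' = dy/dx factor.

With everything moved to the left-hand side, differentiate term by term:
  d/dx[x^4y] = x^4·y' + 4x^3y
  d/dx[-20] = 0

Separating the contributions that come from x directly and those that come through y:
  without y':      4x^3y
  multiplying y':  x^4

so (4x^3y) + (x^4)·y' = 0, and therefore
  dy/dx = -(4x^3y)/(x^4) = -4y/x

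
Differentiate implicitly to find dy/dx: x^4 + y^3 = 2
Differentiate both sides with respect to x, treating y as y(x). By the chain rule, any term containing y contributes a factor of y' = dy/dx when we differentiate it.

Move every term to one side and write the relation as F(x, y) = 0. Term by term,
  d/dx[x^4] = 4x^3
  d/dx[y^3] = 3y^2·y'
  d/dx[-2] = 0

The pieces without y' make up ∂F/∂x and the coefficient of y' is ∂F/∂y:
  ∂F/∂x = 4x^3,
  ∂F/∂y = 3y^2.

Since d/dx[F] = ∂F/∂x + (∂F/∂y)·y' = 0, solve for y':
  (∂F/∂y)·y' = -∂F/∂x
  dy/dx = -(∂F/∂x)/(∂F/∂y) = -(4x^3)/(3y^2) = -4x^3/(3y^2)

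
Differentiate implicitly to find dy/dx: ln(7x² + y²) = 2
Differentiate the relation implicitly: treat y = y(x) and apply the chain rule, so every y-derivative picks up a y' = dy/dx factor.

With everything moved to the left-hand side, differentiate term by term:
  d/dx[ln(7x^2 + y^2)] = (14x + 2y·y')/(7x^2 + y^2)
  d/dx[-2] = 0

Separating the contributions that come from x directly and those that come through y:
  without y':      14x/(7x^2 + y^2)
  multiplying y':  2y/(7x^2 + y^2)

so (14x/(7x^2 + y^2)) + (2y/(7x^2 + y^2))·y' = 0, and therefore
  dy/dx = -(14x/(7x^2 + y^2))/(2y/(7x^2 + y^2)) = -7x/y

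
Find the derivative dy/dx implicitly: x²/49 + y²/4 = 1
Differentiate the relation implicitly: treat y = y(x) and apply the chain rule, so every y-derivative picks up a y' = dy/dx factor.

With everything moved to the left-hand side, differentiate term by term:
  d/dx[x^2/49] = 2x/49
  d/dx[y^2/4] = y·y'/2
  d/dx[-1] = 0

Separating the contributions that come from x directly and those that come through y:
  without y':      2x/49
  multiplying y':  y/2

so (2x/49) + (y/2)·y' = 0, and therefore
  dy/dx = -(2x/49)/(y/2) = -4x/(49y)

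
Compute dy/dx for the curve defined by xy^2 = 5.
Apply d/dx to both sides, remembering that y depends on x. Each occurrence of y therefore brings in a y' = dy/dx via the chain rule.

With F(x, y) equal to the left-hand side minus the right, differentiate F term by term:
  d/dx[xy^2] = 2xy·y' + y^2
  d/dx[-5] = 0
Adding these up, d/dx[F] = 0 becomes
  (y^2) + (2xy)·y' = 0,
so isolating y',
  dy/dx = -(y^2)/(2xy) = -y/(2x)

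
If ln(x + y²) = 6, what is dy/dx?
Apply d/dx to both sides, remembering that y depends on x. Each occurrence of y therefore brings in a y' = dy/dx via the chain rule.

With F(x, y) equal to the left-hand side minus the right, differentiate F term by term:
  d/dx[ln(x + y^2)] = (2y·y' + 1)/(x + y^2)
  d/dx[-6] = 0
Adding these up, d/dx[F] = 0 becomes
  (1/(x + y^2)) + (2y/(x + y^2))·y' = 0,
so isolating y',
  dy/dx = -(1/(x + y^2))/(2y/(x + y^2)) = -1/(2y)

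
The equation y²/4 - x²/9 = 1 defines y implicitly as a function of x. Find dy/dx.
Take d/dx of both sides. Since y is implicitly a function of x, the chain rule attaches a y' = dy/dx factor whenever we differentiate through y.

Set F(x, y) = (left side) − (right side), so the curve is F = 0. Differentiating each term of F:
  d/dx[-x^2/9] = -2x/9
  d/dx[y^2/4] = y·y'/2
  d/dx[-1] = 0

Collecting, the y'-free part is the partial derivative in x and the y' coefficient is the partial derivative in y:
  ∂F/∂x = -2x/9
  ∂F/∂y = y/2

so d/dx[F(x, y(x))] = ∂F/∂x + (∂F/∂y)·y' = 0. Rearranging,
  dy/dx = -(∂F/∂x)/(∂F/∂y) = -(-2x/9)/(y/2) = 4x/(9y)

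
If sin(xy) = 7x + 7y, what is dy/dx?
Differentiate both sides with respect to x, treating y as y(x). By the chain rule, any term containing y contributes a factor of y' = dy/dx when we differentiate it.

Move every term to one side and write the relation as F(x, y) = 0. Term by term,
  d/dx[-7x] = -7
  d/dx[-7y] = -7·y'
  d/dx[sin(xy)] = (x·y' + y)·cos(xy)

The pieces without y' make up ∂F/∂x and the coefficient of y' is ∂F/∂y:
  ∂F/∂x = y·cos(xy) - 7,
  ∂F/∂y = x·cos(xy) - 7.

Since d/dx[F] = ∂F/∂x + (∂F/∂y)·y' = 0, solve for y':
  (∂F/∂y)·y' = -∂F/∂x
  dy/dx = -(∂F/∂x)/(∂F/∂y) = -(y·cos(xy) - 7)/(x·cos(xy) - 7) = (-y·cos(xy) + 7)/(x·cos(xy) - 7)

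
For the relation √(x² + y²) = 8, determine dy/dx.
Apply d/dx to both sides, remembering that y depends on x. Each occurrence of y therefore brings in a y' = dy/dx via the chain rule.

With F(x, y) equal to the left-hand side minus the right, differentiate F term by term:
  d/dx[√(x^2 + y^2)] = (x + y·y')/√(x^2 + y^2)
  d/dx[-8] = 0
Adding these up, d/dx[F] = 0 becomes
  (x/√(x^2 + y^2)) + (y/√(x^2 + y^2))·y' = 0,
so isolating y',
  dy/dx = -(x/√(x^2 + y^2))/(y/√(x^2 + y^2)) = -x/y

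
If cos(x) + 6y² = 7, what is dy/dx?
Differentiate the relation implicitly: treat y = y(x) and apply the chain rule, so every y-derivative picks up a y' = dy/dx factor.

With everything moved to the left-hand side, differentiate term by term:
  d/dx[6y^2] = 12y·y'
  d/dx[cos(x)] = -sin(x)
  d/dx[-7] = 0

Separating the contributions that come from x directly and those that come through y:
  without y':      -sin(x)
  multiplying y':  12y

so (-sin(x)) + (12y)·y' = 0, and therefore
  dy/dx = -(-sin(x))/(12y) = sin(x)/(12y)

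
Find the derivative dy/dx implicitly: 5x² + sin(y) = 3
Take d/dx of both sides. Since y is implicitly a function of x, the chain rule attaches a y' = dy/dx factor whenever we differentiate through y.

Set F(x, y) = (left side) − (right side), so the curve is F = 0. Differentiating each term of F:
  d/dx[5x^2] = 10x
  d/dx[sin(y)] = y'·cos(y)
  d/dx[-3] = 0

Collecting, the y'-free part is the partial derivative in x and the y' coefficient is the partial derivative in y:
  ∂F/∂x = 10x
  ∂F/∂y = cos(y)

so d/dx[F(x, y(x))] = ∂F/∂x + (∂F/∂y)·y' = 0. Rearranging,
  dy/dx = -(∂F/∂x)/(∂F/∂y) = -(10x)/(cos(y)) = -10x/cos(y)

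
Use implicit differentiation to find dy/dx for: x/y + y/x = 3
Differentiate both sides with respect to x, treating y as y(x). By the chain rule, any term containing y contributes a factor of y' = dy/dx when we differentiate it.

Move every term to one side and write the relation as F(x, y) = 0. Term by term,
  d/dx[x/y] = -x·y'/y^2 + 1/y
  d/dx[y/x] = y'/x - y/x^2
  d/dx[-3] = 0

The pieces without y' make up ∂F/∂x and the coefficient of y' is ∂F/∂y:
  ∂F/∂x = 1/y - y/x^2,
  ∂F/∂y = -x/y^2 + 1/x.

Since d/dx[F] = ∂F/∂x + (∂F/∂y)·y' = 0, solve for y':
  (∂F/∂y)·y' = -∂F/∂x
  dy/dx = -(∂F/∂x)/(∂F/∂y) = -(1/y - y/x^2)/(-x/y^2 + 1/x)
        = -((x - y)(x + y)/(x^2y))/(-(x - y)(x + y)/(xy^2)) = y/x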